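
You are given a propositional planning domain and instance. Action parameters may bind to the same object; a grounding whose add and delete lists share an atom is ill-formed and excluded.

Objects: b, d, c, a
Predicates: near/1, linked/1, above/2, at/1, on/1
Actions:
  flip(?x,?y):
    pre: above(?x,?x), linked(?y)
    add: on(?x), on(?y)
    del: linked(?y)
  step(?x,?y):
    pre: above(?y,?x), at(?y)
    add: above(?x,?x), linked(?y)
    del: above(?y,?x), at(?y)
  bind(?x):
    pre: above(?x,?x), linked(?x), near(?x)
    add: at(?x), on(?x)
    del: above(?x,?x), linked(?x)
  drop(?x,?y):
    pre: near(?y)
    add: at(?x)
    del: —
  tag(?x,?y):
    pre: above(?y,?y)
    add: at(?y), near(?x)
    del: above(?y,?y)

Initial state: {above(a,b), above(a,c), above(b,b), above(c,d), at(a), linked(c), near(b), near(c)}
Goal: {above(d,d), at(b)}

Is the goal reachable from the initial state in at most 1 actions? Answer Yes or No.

1. drop(b,b)  →  {above(a,b), above(a,c), above(b,b), above(c,d), at(a), at(b), linked(c), near(b), near(c)}
2. drop(c,b)  →  {above(a,b), above(a,c), above(b,b), above(c,d), at(a), at(b), at(c), linked(c), near(b), near(c)}
3. step(d,c)  →  {above(a,b), above(a,c), above(b,b), above(d,d), at(a), at(b), linked(c), near(b), near(c)}
optimal plan length = 3; 3 > 1

No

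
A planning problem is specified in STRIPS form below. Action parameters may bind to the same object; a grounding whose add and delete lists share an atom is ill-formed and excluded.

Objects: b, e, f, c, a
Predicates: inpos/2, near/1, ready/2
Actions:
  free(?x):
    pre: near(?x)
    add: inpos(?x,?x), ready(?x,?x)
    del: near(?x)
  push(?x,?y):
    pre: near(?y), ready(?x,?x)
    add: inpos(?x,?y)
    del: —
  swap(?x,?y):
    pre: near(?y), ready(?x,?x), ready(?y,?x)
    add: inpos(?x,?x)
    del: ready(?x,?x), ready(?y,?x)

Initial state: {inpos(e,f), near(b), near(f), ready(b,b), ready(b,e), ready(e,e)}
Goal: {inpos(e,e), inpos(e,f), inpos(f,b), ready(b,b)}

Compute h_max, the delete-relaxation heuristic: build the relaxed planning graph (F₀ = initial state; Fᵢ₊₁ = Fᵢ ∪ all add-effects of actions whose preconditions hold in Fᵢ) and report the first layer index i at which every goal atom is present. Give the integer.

F0 = init (6 atoms)
F1 = F0 ∪ {inpos(b,b), inpos(b,f), inpos(e,b), inpos(e,e), inpos(f,f), ready(f,f)}  (12 atoms)
F2 = F1 ∪ {inpos(f,b)}  (13 atoms)
goal ⊆ F2  ⇒  h_max = 2

2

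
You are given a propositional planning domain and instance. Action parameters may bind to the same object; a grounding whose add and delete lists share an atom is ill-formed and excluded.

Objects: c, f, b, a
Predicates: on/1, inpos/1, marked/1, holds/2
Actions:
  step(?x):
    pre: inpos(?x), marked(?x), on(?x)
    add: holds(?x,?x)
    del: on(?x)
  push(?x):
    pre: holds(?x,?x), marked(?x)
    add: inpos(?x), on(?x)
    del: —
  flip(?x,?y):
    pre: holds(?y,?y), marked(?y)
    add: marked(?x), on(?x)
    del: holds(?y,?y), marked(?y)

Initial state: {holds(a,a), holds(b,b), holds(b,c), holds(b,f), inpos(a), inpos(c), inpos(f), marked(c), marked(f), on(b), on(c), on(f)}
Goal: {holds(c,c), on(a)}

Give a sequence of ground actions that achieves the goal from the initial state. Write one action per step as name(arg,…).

step(c); step(f); flip(a,f)

1. step(c)  →  {holds(a,a), holds(b,b), holds(b,c), holds(b,f), holds(c,c), inpos(a), inpos(c), inpos(f), marked(c), marked(f), on(b), on(f)}
2. step(f)  →  {holds(a,a), holds(b,b), holds(b,c), holds(b,f), holds(c,c), holds(f,f), inpos(a), inpos(c), inpos(f), marked(c), marked(f), on(b)}
3. flip(a,f)  →  {holds(a,a), holds(b,b), holds(b,c), holds(b,f), holds(c,c), inpos(a), inpos(c), inpos(f), marked(a), marked(c), on(a), on(b)}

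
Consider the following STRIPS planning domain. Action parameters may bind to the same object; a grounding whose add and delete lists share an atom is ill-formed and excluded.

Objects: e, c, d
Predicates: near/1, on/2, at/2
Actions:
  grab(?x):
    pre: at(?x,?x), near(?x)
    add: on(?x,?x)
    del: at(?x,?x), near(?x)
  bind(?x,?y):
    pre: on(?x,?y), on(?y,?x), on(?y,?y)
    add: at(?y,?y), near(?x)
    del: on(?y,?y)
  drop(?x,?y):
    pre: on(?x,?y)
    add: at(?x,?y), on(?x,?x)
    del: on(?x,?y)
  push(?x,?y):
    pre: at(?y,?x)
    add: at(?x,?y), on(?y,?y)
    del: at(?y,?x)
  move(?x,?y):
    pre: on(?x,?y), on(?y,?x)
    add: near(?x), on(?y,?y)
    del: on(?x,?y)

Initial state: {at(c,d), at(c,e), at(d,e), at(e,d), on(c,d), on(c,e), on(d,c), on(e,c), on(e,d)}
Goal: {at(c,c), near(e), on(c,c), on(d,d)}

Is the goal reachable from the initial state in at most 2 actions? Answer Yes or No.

No

1. drop(c,d)  →  {at(c,d), at(c,e), at(d,e), at(e,d), on(c,c), on(c,e), on(d,c), on(e,c), on(e,d)}
2. bind(e,c)  →  {at(c,c), at(c,d), at(c,e), at(d,e), at(e,d), near(e), on(c,e), on(d,c), on(e,c), on(e,d)}
3. drop(c,e)  →  {at(c,c), at(c,d), at(c,e), at(d,e), at(e,d), near(e), on(c,c), on(d,c), on(e,c), on(e,d)}
4. drop(d,c)  →  {at(c,c), at(c,d), at(c,e), at(d,c), at(d,e), at(e,d), near(e), on(c,c), on(d,d), on(e,c), on(e,d)}
optimal plan length = 4; 4 > 2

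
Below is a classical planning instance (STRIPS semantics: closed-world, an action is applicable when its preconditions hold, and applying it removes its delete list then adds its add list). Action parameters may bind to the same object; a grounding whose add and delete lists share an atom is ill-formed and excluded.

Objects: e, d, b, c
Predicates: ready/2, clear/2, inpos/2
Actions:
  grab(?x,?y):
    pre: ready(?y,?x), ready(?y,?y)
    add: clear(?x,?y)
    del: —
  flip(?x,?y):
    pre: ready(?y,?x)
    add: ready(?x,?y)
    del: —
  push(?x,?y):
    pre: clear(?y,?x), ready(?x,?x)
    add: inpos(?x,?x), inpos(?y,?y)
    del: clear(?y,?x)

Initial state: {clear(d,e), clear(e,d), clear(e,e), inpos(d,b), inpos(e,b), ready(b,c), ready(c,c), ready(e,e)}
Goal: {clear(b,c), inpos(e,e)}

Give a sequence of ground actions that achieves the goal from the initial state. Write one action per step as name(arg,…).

1. flip(c,b)  →  {clear(d,e), clear(e,d), clear(e,e), inpos(d,b), inpos(e,b), ready(b,c), ready(c,b), ready(c,c), ready(e,e)}
2. grab(b,c)  →  {clear(b,c), clear(d,e), clear(e,d), clear(e,e), inpos(d,b), inpos(e,b), ready(b,c), ready(c,b), ready(c,c), ready(e,e)}
3. push(e,e)  →  {clear(b,c), clear(d,e), clear(e,d), inpos(d,b), inpos(e,b), inpos(e,e), ready(b,c), ready(c,b), ready(c,c), ready(e,e)}

flip(c,b); grab(b,c); push(e,e)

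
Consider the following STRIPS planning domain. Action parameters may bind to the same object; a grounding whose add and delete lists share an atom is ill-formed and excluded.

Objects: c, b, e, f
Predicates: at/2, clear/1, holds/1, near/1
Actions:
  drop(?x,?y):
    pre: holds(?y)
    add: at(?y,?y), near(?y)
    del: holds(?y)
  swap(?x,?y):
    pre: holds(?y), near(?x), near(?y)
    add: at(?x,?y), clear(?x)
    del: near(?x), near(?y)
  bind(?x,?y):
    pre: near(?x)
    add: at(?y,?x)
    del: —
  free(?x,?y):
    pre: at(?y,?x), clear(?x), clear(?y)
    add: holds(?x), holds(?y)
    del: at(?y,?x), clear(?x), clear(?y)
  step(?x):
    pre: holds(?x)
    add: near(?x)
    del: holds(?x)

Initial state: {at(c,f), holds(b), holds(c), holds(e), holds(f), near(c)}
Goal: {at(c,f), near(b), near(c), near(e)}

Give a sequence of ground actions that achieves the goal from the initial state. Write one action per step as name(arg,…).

drop(c,b); drop(c,e)

1. drop(c,b)  →  {at(b,b), at(c,f), holds(c), holds(e), holds(f), near(b), near(c)}
2. drop(c,e)  →  {at(b,b), at(c,f), at(e,e), holds(c), holds(f), near(b), near(c), near(e)}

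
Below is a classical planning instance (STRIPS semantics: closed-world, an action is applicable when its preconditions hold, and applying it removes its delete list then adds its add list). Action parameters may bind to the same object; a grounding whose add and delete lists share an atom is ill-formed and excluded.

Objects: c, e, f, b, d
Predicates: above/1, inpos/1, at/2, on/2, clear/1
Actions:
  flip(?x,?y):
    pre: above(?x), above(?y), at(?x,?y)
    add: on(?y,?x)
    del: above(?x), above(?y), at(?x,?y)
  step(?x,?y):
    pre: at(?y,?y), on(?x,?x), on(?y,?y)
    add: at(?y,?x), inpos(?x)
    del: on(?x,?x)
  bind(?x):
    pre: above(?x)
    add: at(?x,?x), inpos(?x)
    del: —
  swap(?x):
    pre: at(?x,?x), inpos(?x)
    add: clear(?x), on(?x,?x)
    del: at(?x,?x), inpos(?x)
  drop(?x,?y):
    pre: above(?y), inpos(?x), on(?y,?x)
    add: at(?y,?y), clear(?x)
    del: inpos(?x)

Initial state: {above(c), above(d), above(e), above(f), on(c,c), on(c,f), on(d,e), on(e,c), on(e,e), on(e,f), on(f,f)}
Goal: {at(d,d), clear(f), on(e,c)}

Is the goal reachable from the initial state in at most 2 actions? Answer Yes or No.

1. bind(f)  →  {above(c), above(d), above(e), above(f), at(f,f), inpos(f), on(c,c), on(c,f), on(d,e), on(e,c), on(e,e), on(e,f), on(f,f)}
2. bind(d)  →  {above(c), above(d), above(e), above(f), at(d,d), at(f,f), inpos(d), inpos(f), on(c,c), on(c,f), on(d,e), on(e,c), on(e,e), on(e,f), on(f,f)}
3. swap(f)  →  {above(c), above(d), above(e), above(f), at(d,d), clear(f), inpos(d), on(c,c), on(c,f), on(d,e), on(e,c), on(e,e), on(e,f), on(f,f)}
optimal plan length = 3; 3 > 2

No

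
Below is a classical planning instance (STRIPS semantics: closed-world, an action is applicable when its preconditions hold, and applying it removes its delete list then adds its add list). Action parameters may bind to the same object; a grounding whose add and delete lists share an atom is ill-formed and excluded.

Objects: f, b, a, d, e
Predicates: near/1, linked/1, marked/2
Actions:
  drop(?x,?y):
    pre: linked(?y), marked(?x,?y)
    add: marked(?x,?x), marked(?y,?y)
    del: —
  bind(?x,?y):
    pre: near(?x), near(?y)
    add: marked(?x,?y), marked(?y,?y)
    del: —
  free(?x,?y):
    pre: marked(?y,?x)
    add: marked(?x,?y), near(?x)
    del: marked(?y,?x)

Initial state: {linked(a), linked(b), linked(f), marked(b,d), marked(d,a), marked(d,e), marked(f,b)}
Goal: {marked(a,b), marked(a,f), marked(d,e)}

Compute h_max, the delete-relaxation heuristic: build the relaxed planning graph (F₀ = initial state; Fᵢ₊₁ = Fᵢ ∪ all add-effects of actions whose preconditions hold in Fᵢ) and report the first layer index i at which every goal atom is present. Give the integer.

3

F0 = init (7 atoms)
F1 = F0 ∪ {marked(a,a), marked(a,d), marked(b,b), marked(b,f), marked(d,b), marked(d,d), marked(e,d), marked(f,f), near(a), near(b), near(d), near(e)}  (19 atoms)
F2 = F1 ∪ {marked(a,b), marked(a,e), marked(b,a), marked(b,e), marked(e,a), marked(e,b), marked(e,e), near(f)}  (27 atoms)
F3 = F2 ∪ {marked(a,f), marked(d,f), marked(e,f), marked(f,a), marked(f,d), marked(f,e)}  (33 atoms)
goal ⊆ F3  ⇒  h_max = 3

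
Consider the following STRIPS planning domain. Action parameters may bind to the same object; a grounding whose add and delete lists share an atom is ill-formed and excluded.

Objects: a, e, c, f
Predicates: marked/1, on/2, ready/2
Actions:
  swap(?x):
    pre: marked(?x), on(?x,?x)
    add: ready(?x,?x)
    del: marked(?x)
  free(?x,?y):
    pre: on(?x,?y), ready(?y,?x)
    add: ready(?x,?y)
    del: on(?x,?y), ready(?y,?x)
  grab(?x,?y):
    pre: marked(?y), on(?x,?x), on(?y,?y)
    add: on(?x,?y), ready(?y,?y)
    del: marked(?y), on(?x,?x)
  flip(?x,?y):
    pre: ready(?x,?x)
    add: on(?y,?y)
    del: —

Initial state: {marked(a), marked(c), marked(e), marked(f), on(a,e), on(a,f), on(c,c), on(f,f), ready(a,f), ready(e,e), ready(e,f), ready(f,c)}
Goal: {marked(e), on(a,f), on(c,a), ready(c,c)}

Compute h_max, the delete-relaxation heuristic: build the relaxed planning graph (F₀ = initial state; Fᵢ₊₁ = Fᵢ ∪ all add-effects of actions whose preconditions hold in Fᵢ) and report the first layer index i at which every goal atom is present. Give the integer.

2

F0 = init (12 atoms)
F1 = F0 ∪ {on(a,a), on(c,f), on(e,e), on(f,c), ready(c,c), ready(f,f)}  (18 atoms)
F2 = F1 ∪ {on(a,c), on(c,a), on(c,e), on(e,a), on(e,c), on(e,f), on(f,a), on(f,e), ready(a,a), ready(c,f)}  (28 atoms)
goal ⊆ F2  ⇒  h_max = 2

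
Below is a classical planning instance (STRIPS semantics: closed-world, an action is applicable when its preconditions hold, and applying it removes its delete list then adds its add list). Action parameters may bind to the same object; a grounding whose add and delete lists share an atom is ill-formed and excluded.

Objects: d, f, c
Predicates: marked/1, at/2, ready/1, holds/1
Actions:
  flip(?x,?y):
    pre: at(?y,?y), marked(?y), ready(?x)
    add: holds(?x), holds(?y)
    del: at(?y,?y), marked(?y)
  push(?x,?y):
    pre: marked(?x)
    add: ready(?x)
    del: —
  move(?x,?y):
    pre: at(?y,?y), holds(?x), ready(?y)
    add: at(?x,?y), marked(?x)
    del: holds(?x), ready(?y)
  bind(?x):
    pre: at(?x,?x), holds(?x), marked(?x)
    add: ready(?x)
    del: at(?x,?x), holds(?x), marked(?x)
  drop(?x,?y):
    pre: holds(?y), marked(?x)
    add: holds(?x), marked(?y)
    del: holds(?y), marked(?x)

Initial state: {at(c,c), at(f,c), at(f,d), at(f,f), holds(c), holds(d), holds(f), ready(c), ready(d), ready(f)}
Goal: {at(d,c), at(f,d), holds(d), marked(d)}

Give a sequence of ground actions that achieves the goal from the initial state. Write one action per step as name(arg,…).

1. move(d,c)  →  {at(c,c), at(d,c), at(f,c), at(f,d), at(f,f), holds(c), holds(f), marked(d), ready(d), ready(f)}
2. move(f,f)  →  {at(c,c), at(d,c), at(f,c), at(f,d), at(f,f), holds(c), marked(d), marked(f), ready(d)}
3. flip(d,f)  →  {at(c,c), at(d,c), at(f,c), at(f,d), holds(c), holds(d), holds(f), marked(d), ready(d)}

move(d,c); move(f,f); flip(d,f)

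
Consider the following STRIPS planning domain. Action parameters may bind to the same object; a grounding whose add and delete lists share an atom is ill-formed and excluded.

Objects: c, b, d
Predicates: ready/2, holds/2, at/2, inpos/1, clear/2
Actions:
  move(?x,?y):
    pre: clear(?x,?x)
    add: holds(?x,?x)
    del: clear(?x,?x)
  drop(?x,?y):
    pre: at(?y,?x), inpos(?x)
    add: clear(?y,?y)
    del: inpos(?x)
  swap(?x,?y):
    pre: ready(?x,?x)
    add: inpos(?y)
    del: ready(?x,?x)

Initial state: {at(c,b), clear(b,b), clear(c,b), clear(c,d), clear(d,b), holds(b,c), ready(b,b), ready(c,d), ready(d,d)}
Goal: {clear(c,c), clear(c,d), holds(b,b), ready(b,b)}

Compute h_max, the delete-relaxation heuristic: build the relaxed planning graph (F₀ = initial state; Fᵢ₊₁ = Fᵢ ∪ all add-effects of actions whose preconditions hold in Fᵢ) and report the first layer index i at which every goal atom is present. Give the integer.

2

F0 = init (9 atoms)
F1 = F0 ∪ {holds(b,b), inpos(b), inpos(c), inpos(d)}  (13 atoms)
F2 = F1 ∪ {clear(c,c)}  (14 atoms)
goal ⊆ F2  ⇒  h_max = 2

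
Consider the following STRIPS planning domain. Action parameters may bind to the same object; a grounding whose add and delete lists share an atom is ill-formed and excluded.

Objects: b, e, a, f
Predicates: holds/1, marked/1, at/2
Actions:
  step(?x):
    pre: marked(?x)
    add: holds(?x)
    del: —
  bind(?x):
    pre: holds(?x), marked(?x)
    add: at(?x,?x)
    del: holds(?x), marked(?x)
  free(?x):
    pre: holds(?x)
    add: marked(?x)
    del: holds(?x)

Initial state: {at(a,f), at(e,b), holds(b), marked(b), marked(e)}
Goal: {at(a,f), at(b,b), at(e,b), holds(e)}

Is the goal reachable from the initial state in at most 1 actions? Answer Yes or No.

No

1. step(e)  →  {at(a,f), at(e,b), holds(b), holds(e), marked(b), marked(e)}
2. bind(b)  →  {at(a,f), at(b,b), at(e,b), holds(e), marked(e)}
optimal plan length = 2; 2 > 1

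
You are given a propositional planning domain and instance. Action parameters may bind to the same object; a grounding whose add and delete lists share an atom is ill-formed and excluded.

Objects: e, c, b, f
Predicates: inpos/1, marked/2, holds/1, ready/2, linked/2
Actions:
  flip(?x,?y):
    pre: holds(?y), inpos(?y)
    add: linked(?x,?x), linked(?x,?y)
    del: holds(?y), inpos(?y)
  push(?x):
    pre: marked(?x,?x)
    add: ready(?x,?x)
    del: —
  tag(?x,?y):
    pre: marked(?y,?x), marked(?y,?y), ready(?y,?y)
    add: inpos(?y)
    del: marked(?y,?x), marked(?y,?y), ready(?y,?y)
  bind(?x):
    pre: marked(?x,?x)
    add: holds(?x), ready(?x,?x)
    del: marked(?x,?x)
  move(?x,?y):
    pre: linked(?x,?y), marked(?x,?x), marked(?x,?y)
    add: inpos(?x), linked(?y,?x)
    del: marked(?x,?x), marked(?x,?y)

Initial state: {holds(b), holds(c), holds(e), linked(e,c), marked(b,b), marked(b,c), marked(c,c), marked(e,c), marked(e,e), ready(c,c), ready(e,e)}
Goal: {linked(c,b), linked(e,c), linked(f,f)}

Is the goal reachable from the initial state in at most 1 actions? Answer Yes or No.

No

1. tag(c,c)  →  {holds(b), holds(c), holds(e), inpos(c), linked(e,c), marked(b,b), marked(b,c), marked(e,c), marked(e,e), ready(e,e)}
2. flip(b,c)  →  {holds(b), holds(e), linked(b,b), linked(b,c), linked(e,c), marked(b,b), marked(b,c), marked(e,c), marked(e,e), ready(e,e)}
3. move(b,c)  →  {holds(b), holds(e), inpos(b), linked(b,b), linked(b,c), linked(c,b), linked(e,c), marked(e,c), marked(e,e), ready(e,e)}
4. flip(f,b)  →  {holds(e), linked(b,b), linked(b,c), linked(c,b), linked(e,c), linked(f,b), linked(f,f), marked(e,c), marked(e,e), ready(e,e)}
optimal plan length = 4; 4 > 1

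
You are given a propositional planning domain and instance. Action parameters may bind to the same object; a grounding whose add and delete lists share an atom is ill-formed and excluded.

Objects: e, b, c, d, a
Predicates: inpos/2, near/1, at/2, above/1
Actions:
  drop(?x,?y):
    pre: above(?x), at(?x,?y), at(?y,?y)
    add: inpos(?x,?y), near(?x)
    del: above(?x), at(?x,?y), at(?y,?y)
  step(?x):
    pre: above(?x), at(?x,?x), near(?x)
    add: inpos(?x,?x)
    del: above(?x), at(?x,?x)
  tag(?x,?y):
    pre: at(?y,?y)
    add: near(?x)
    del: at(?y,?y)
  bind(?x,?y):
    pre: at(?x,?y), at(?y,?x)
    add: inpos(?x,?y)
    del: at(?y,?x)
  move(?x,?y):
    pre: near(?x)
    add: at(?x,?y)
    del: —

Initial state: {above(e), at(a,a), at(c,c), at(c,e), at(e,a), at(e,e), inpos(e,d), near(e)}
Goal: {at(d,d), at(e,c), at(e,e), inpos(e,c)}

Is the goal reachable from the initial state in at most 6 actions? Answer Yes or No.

1. tag(d,c)  →  {above(e), at(a,a), at(c,e), at(e,a), at(e,e), inpos(e,d), near(d), near(e)}
2. move(e,c)  →  {above(e), at(a,a), at(c,e), at(e,a), at(e,c), at(e,e), inpos(e,d), near(d), near(e)}
3. bind(e,c)  →  {above(e), at(a,a), at(e,a), at(e,c), at(e,e), inpos(e,c), inpos(e,d), near(d), near(e)}
4. move(d,d)  →  {above(e), at(a,a), at(d,d), at(e,a), at(e,c), at(e,e), inpos(e,c), inpos(e,d), near(d), near(e)}
optimal plan length = 4; 4 ≤ 6

Yes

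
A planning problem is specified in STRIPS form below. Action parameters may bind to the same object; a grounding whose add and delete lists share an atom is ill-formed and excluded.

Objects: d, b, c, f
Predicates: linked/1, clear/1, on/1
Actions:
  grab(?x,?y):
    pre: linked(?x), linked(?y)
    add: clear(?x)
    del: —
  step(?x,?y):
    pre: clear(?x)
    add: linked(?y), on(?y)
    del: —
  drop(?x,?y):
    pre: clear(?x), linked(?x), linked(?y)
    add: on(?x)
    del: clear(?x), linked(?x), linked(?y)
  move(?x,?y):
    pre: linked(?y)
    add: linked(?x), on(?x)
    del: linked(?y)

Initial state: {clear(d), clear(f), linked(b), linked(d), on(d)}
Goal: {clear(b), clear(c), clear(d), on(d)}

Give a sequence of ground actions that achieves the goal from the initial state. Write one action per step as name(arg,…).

1. grab(b,d)  →  {clear(b), clear(d), clear(f), linked(b), linked(d), on(d)}
2. step(d,c)  →  {clear(b), clear(d), clear(f), linked(b), linked(c), linked(d), on(c), on(d)}
3. grab(c,d)  →  {clear(b), clear(c), clear(d), clear(f), linked(b), linked(c), linked(d), on(c), on(d)}

grab(b,d); step(d,c); grab(c,d)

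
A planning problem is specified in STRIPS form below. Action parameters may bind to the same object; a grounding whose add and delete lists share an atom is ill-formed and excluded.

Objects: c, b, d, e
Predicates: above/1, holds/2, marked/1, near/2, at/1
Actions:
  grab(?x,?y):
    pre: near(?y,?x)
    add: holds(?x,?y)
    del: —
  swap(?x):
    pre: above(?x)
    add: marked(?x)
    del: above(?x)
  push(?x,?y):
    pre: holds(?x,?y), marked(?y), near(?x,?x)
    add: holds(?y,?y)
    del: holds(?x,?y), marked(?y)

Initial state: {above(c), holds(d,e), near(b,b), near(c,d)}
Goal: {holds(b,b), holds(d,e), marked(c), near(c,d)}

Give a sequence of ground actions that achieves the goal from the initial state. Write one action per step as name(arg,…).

grab(b,b); swap(c)

1. grab(b,b)  →  {above(c), holds(b,b), holds(d,e), near(b,b), near(c,d)}
2. swap(c)  →  {holds(b,b), holds(d,e), marked(c), near(b,b), near(c,d)}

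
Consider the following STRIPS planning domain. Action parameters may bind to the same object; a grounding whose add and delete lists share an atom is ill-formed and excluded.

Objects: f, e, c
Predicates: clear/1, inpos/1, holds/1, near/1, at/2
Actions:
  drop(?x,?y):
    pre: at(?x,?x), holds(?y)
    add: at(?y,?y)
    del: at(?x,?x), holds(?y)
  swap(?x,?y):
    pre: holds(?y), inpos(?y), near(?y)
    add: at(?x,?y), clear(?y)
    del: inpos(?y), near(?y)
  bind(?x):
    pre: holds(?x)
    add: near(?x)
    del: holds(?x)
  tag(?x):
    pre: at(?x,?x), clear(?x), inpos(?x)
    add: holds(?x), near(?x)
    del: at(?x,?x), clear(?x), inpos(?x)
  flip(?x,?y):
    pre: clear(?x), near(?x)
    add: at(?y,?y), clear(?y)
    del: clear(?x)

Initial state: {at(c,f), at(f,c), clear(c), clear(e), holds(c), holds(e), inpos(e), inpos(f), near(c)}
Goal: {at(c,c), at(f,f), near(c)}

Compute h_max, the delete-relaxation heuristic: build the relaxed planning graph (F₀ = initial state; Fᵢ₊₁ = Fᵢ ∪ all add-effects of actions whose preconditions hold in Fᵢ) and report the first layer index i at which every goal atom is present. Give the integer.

2

F0 = init (9 atoms)
F1 = F0 ∪ {at(e,e), at(f,f), clear(f), near(e)}  (13 atoms)
F2 = F1 ∪ {at(c,c), at(c,e), at(f,e), holds(f), near(f)}  (18 atoms)
goal ⊆ F2  ⇒  h_max = 2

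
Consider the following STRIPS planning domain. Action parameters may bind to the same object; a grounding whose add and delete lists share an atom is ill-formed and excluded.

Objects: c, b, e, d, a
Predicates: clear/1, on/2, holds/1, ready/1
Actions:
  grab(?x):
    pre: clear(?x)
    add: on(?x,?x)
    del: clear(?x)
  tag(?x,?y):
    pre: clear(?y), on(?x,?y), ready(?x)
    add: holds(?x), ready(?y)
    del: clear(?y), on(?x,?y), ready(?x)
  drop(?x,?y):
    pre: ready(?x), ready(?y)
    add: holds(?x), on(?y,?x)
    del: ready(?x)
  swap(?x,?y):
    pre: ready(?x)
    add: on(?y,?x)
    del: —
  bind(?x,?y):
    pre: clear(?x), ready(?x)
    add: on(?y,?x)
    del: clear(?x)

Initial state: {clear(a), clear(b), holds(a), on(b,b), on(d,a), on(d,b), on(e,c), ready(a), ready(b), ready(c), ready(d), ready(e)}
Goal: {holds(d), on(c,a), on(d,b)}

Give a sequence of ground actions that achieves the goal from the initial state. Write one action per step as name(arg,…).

tag(d,a); drop(a,c)

1. tag(d,a)  →  {clear(b), holds(a), holds(d), on(b,b), on(d,b), on(e,c), ready(a), ready(b), ready(c), ready(e)}
2. drop(a,c)  →  {clear(b), holds(a), holds(d), on(b,b), on(c,a), on(d,b), on(e,c), ready(b), ready(c), ready(e)}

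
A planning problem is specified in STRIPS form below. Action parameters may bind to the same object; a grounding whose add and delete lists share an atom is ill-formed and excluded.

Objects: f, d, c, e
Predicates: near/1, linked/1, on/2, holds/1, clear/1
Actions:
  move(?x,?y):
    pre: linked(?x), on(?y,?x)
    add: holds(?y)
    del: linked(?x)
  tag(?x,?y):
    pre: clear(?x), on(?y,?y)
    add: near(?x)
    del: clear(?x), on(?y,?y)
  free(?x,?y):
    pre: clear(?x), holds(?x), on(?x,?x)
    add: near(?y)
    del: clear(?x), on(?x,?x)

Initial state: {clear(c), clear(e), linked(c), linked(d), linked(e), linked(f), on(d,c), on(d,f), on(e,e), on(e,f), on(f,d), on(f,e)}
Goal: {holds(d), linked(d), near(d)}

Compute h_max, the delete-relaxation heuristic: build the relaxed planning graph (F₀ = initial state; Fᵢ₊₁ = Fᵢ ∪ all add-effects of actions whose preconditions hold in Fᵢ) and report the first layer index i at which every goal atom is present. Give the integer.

F0 = init (12 atoms)
F1 = F0 ∪ {holds(d), holds(e), holds(f), near(c), near(e)}  (17 atoms)
F2 = F1 ∪ {near(d), near(f)}  (19 atoms)
goal ⊆ F2  ⇒  h_max = 2

2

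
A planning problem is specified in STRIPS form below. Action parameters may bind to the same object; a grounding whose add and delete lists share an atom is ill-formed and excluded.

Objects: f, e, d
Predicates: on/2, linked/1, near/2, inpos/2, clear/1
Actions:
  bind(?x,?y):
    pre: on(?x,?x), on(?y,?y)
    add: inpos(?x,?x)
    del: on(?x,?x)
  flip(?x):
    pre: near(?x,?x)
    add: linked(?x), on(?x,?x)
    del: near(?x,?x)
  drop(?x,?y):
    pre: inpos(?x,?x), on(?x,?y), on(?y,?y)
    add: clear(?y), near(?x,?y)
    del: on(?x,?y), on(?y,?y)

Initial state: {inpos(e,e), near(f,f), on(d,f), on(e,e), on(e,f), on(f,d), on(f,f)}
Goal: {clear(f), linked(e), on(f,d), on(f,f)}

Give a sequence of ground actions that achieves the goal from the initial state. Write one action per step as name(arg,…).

drop(e,f); flip(f); drop(e,e); flip(e)

1. drop(e,f)  →  {clear(f), inpos(e,e), near(e,f), near(f,f), on(d,f), on(e,e), on(f,d)}
2. flip(f)  →  {clear(f), inpos(e,e), linked(f), near(e,f), on(d,f), on(e,e), on(f,d), on(f,f)}
3. drop(e,e)  →  {clear(e), clear(f), inpos(e,e), linked(f), near(e,e), near(e,f), on(d,f), on(f,d), on(f,f)}
4. flip(e)  →  {clear(e), clear(f), inpos(e,e), linked(e), linked(f), near(e,f), on(d,f), on(e,e), on(f,d), on(f,f)}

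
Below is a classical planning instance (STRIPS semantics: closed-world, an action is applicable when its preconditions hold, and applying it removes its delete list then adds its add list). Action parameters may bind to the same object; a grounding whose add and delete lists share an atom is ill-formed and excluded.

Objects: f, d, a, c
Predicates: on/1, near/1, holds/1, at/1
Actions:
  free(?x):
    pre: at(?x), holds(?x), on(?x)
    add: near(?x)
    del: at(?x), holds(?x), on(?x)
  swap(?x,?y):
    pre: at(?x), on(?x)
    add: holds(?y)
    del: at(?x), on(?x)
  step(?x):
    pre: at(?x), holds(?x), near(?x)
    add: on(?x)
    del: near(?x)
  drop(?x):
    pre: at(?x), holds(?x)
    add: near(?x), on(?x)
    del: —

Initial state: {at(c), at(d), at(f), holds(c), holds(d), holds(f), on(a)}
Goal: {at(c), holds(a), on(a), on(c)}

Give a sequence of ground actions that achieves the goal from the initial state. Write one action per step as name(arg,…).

1. drop(f)  →  {at(c), at(d), at(f), holds(c), holds(d), holds(f), near(f), on(a), on(f)}
2. swap(f,a)  →  {at(c), at(d), holds(a), holds(c), holds(d), holds(f), near(f), on(a)}
3. drop(c)  →  {at(c), at(d), holds(a), holds(c), holds(d), holds(f), near(c), near(f), on(a), on(c)}

drop(f); swap(f,a); drop(c)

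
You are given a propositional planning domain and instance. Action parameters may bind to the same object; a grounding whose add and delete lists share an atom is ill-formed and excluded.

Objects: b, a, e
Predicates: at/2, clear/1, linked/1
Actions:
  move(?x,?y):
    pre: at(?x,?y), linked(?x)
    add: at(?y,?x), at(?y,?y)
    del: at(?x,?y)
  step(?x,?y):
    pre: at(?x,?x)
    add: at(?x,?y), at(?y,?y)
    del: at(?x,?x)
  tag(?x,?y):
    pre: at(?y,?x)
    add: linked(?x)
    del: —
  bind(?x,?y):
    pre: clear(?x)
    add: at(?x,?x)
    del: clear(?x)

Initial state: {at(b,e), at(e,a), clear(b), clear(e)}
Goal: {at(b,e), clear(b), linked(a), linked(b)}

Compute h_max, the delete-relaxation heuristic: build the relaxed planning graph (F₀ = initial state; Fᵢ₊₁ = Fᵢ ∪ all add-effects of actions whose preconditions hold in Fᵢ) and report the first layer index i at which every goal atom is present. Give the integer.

F0 = init (4 atoms)
F1 = F0 ∪ {at(b,b), at(e,e), linked(a), linked(e)}  (8 atoms)
F2 = F1 ∪ {at(a,a), at(a,e), at(b,a), at(e,b), linked(b)}  (13 atoms)
goal ⊆ F2  ⇒  h_max = 2

2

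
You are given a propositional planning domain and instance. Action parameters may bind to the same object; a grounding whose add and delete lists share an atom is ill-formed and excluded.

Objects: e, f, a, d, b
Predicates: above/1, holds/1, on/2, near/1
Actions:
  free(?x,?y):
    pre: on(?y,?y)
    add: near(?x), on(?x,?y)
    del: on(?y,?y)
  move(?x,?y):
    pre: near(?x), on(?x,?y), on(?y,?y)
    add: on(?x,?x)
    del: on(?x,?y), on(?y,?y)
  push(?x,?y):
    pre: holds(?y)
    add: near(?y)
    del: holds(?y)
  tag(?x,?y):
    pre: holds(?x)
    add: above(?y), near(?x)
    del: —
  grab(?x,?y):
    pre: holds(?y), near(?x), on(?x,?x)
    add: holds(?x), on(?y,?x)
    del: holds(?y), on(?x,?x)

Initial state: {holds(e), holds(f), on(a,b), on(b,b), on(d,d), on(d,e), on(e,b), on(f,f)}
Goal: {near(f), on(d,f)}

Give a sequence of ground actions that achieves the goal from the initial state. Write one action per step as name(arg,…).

free(f,d); free(d,f)

1. free(f,d)  →  {holds(e), holds(f), near(f), on(a,b), on(b,b), on(d,e), on(e,b), on(f,d), on(f,f)}
2. free(d,f)  →  {holds(e), holds(f), near(d), near(f), on(a,b), on(b,b), on(d,e), on(d,f), on(e,b), on(f,d)}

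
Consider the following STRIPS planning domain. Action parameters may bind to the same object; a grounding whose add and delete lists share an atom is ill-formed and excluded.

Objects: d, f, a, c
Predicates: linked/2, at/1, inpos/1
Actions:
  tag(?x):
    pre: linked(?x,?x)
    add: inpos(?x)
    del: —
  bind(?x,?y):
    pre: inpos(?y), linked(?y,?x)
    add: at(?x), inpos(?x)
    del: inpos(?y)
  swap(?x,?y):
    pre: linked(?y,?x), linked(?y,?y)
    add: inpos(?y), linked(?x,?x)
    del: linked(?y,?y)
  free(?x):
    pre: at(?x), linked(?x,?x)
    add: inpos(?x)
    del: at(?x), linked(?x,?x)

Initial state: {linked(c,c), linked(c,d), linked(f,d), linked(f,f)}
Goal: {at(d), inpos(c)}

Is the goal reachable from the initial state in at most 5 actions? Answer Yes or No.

Yes

1. tag(f)  →  {inpos(f), linked(c,c), linked(c,d), linked(f,d), linked(f,f)}
2. tag(c)  →  {inpos(c), inpos(f), linked(c,c), linked(c,d), linked(f,d), linked(f,f)}
3. bind(d,f)  →  {at(d), inpos(c), inpos(d), linked(c,c), linked(c,d), linked(f,d), linked(f,f)}
optimal plan length = 3; 3 ≤ 5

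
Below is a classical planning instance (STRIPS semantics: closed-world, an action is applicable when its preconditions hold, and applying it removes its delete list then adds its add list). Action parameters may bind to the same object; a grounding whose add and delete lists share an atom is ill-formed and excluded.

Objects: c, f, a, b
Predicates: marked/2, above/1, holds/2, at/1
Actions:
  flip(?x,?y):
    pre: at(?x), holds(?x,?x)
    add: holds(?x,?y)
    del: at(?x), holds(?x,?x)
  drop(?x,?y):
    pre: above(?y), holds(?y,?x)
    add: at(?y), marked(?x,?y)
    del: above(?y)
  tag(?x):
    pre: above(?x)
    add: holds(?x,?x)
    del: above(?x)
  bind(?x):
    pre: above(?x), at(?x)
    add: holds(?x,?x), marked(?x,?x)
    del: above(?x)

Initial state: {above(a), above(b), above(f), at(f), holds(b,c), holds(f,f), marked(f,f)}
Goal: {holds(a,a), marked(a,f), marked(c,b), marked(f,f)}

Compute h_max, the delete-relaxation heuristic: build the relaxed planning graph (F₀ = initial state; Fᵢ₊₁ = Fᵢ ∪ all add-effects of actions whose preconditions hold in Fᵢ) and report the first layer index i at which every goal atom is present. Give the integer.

2

F0 = init (7 atoms)
F1 = F0 ∪ {at(b), holds(a,a), holds(b,b), holds(f,a), holds(f,b), holds(f,c), marked(c,b)}  (14 atoms)
F2 = F1 ∪ {at(a), holds(b,a), holds(b,f), marked(a,a), marked(a,f), marked(b,b), marked(b,f), marked(c,f)}  (22 atoms)
goal ⊆ F2  ⇒  h_max = 2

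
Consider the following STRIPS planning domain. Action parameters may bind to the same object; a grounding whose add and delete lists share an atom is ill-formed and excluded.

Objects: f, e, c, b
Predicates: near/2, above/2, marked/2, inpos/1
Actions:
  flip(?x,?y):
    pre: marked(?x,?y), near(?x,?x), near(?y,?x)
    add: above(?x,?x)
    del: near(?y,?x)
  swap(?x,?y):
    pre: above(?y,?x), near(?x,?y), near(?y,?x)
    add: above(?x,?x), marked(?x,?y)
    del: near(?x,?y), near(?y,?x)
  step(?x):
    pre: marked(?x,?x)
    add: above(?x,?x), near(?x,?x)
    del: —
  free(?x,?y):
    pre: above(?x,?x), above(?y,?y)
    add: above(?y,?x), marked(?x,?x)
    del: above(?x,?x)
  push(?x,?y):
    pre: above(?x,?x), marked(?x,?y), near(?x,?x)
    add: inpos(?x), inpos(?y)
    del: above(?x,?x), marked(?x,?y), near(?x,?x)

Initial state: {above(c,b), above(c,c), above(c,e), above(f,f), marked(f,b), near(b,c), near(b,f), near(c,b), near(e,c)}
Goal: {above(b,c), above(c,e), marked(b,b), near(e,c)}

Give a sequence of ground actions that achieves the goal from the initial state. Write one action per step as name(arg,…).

1. swap(b,c)  →  {above(b,b), above(c,b), above(c,c), above(c,e), above(f,f), marked(b,c), marked(f,b), near(b,f), near(e,c)}
2. free(c,b)  →  {above(b,b), above(b,c), above(c,b), above(c,e), above(f,f), marked(b,c), marked(c,c), marked(f,b), near(b,f), near(e,c)}
3. free(b,f)  →  {above(b,c), above(c,b), above(c,e), above(f,b), above(f,f), marked(b,b), marked(b,c), marked(c,c), marked(f,b), near(b,f), near(e,c)}

swap(b,c); free(c,b); free(b,f)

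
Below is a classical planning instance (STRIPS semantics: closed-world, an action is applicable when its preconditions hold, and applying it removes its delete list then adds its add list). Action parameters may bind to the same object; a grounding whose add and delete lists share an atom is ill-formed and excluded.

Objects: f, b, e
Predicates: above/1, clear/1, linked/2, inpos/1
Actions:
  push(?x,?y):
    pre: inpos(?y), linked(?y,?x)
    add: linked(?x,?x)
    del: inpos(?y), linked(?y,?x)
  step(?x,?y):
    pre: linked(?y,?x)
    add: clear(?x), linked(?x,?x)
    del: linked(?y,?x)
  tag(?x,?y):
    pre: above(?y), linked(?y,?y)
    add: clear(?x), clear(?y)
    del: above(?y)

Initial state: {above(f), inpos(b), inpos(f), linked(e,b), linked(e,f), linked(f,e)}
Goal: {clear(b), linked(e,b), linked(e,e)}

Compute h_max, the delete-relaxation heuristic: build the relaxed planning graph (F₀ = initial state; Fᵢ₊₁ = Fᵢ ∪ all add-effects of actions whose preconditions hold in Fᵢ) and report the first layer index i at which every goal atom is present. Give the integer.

1

F0 = init (6 atoms)
F1 = F0 ∪ {clear(b), clear(e), clear(f), linked(b,b), linked(e,e), linked(f,f)}  (12 atoms)
goal ⊆ F1  ⇒  h_max = 1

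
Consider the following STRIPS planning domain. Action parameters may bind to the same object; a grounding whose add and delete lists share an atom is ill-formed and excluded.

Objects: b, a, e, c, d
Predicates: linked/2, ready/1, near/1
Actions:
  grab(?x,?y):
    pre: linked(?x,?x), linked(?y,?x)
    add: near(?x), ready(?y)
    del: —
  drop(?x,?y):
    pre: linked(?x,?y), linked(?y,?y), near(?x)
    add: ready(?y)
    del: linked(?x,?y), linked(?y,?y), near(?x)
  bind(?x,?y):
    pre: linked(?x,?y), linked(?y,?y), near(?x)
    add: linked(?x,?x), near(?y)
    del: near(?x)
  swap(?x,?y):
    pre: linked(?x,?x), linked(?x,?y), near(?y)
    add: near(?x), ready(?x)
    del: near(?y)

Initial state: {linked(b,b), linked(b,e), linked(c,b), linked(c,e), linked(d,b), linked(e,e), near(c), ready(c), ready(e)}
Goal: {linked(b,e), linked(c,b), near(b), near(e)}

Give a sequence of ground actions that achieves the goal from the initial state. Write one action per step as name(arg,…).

1. grab(b,b)  →  {linked(b,b), linked(b,e), linked(c,b), linked(c,e), linked(d,b), linked(e,e), near(b), near(c), ready(b), ready(c), ready(e)}
2. grab(e,b)  →  {linked(b,b), linked(b,e), linked(c,b), linked(c,e), linked(d,b), linked(e,e), near(b), near(c), near(e), ready(b), ready(c), ready(e)}

grab(b,b); grab(e,b)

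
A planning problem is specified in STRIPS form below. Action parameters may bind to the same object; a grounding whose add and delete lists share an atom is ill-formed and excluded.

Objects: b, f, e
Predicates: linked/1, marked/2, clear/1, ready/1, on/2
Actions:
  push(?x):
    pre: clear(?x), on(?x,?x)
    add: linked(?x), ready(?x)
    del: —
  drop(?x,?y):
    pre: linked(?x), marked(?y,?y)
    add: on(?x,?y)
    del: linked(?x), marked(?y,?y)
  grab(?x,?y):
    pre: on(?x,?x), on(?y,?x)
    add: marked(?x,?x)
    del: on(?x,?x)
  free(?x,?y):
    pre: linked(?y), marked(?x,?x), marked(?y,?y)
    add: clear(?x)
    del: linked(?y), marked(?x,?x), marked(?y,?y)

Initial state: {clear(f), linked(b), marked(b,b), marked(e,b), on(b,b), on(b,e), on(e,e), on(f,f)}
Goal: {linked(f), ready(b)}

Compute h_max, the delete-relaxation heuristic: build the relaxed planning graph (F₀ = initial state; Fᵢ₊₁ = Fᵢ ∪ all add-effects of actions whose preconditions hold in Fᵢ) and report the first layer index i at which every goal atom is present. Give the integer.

2

F0 = init (8 atoms)
F1 = F0 ∪ {clear(b), linked(f), marked(e,e), marked(f,f), ready(f)}  (13 atoms)
F2 = F1 ∪ {clear(e), on(b,f), on(f,b), on(f,e), ready(b)}  (18 atoms)
goal ⊆ F2  ⇒  h_max = 2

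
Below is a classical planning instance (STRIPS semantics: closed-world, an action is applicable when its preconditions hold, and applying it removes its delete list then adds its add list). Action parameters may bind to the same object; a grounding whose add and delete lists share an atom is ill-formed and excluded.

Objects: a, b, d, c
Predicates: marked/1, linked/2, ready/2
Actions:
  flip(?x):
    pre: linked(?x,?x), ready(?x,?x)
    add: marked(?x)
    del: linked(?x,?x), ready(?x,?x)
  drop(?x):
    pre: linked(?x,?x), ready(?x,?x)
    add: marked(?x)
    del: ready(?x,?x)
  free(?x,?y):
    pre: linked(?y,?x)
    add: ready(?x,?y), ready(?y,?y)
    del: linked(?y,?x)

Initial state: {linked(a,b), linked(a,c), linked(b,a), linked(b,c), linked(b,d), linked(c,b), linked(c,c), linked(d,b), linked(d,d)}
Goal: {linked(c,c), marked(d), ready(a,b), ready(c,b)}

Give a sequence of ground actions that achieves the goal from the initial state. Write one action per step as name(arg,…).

free(a,b); free(b,d); flip(d); free(c,b)

1. free(a,b)  →  {linked(a,b), linked(a,c), linked(b,c), linked(b,d), linked(c,b), linked(c,c), linked(d,b), linked(d,d), ready(a,b), ready(b,b)}
2. free(b,d)  →  {linked(a,b), linked(a,c), linked(b,c), linked(b,d), linked(c,b), linked(c,c), linked(d,d), ready(a,b), ready(b,b), ready(b,d), ready(d,d)}
3. flip(d)  →  {linked(a,b), linked(a,c), linked(b,c), linked(b,d), linked(c,b), linked(c,c), marked(d), ready(a,b), ready(b,b), ready(b,d)}
4. free(c,b)  →  {linked(a,b), linked(a,c), linked(b,d), linked(c,b), linked(c,c), marked(d), ready(a,b), ready(b,b), ready(b,d), ready(c,b)}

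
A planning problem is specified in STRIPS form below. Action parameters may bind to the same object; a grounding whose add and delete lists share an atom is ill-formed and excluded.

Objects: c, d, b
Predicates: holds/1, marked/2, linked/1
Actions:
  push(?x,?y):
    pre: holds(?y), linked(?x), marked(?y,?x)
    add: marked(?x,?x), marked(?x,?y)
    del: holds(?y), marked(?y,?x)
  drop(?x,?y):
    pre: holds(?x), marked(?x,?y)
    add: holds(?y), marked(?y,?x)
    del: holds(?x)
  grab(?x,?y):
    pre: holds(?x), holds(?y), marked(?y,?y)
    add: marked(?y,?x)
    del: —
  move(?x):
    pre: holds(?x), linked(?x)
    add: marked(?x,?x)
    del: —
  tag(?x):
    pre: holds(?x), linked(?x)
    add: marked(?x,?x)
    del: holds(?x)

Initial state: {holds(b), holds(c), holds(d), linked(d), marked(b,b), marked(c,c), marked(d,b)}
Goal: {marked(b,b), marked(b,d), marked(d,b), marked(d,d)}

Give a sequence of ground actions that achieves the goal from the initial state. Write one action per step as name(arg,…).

1. grab(d,b)  →  {holds(b), holds(c), holds(d), linked(d), marked(b,b), marked(b,d), marked(c,c), marked(d,b)}
2. move(d)  →  {holds(b), holds(c), holds(d), linked(d), marked(b,b), marked(b,d), marked(c,c), marked(d,b), marked(d,d)}

grab(d,b); move(d)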